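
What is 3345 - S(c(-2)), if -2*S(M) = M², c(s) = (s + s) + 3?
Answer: 6691/2 ≈ 3345.5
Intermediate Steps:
c(s) = 3 + 2*s (c(s) = 2*s + 3 = 3 + 2*s)
S(M) = -M²/2
3345 - S(c(-2)) = 3345 - (-1)*(3 + 2*(-2))²/2 = 3345 - (-1)*(3 - 4)²/2 = 3345 - (-1)*(-1)²/2 = 3345 - (-1)/2 = 3345 - 1*(-½) = 3345 + ½ = 6691/2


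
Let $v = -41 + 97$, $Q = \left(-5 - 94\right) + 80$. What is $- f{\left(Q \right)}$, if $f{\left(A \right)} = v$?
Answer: $-56$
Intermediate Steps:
$Q = -19$ ($Q = -99 + 80 = -19$)
$v = 56$
$f{\left(A \right)} = 56$
$- f{\left(Q \right)} = \left(-1\right) 56 = -56$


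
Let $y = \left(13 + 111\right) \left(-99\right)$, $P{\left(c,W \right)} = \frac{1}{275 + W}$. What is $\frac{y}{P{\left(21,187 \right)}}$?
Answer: $-5671512$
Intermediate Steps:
$y = -12276$ ($y = 124 \left(-99\right) = -12276$)
$\frac{y}{P{\left(21,187 \right)}} = - \frac{12276}{\frac{1}{275 + 187}} = - \frac{12276}{\frac{1}{462}} = - 12276 \frac{1}{\frac{1}{462}} = \left(-12276\right) 462 = -5671512$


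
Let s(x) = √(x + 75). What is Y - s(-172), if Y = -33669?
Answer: -33669 - I*√97 ≈ -33669.0 - 9.8489*I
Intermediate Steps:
s(x) = √(75 + x)
Y - s(-172) = -33669 - √(75 - 172) = -33669 - √(-97) = -33669 - I*√97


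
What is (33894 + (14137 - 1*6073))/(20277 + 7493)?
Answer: 20979/13885 ≈ 1.5109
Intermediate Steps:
(33894 + (14137 - 1*6073))/(20277 + 7493) = (33894 + (14137 - 6073))/27770 = (33894 + 8064)*(1/27770) = 41958*(1/27770) = 20979/13885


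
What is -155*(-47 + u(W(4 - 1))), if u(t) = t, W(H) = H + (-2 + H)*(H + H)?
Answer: 5890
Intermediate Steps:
W(H) = H + 2*H*(-2 + H) (W(H) = H + (-2 + H)*(2*H) = H + 2*H*(-2 + H))
-155*(-47 + u(W(4 - 1))) = -155*(-47 + (4 - 1)*(-3 + 2*(4 - 1))) = -155*(-47 + 3*(-3 + 2*3)) = -155*(-47 + 3*(-3 + 6)) = -155*(-47 + 3*3) = -155*(-47 + 9) = -155*(-38) = 5890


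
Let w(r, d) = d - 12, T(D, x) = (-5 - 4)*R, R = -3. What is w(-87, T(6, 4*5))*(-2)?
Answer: -30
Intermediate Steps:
T(D, x) = 27 (T(D, x) = (-5 - 4)*(-3) = -9*(-3) = 27)
w(r, d) = -12 + d
w(-87, T(6, 4*5))*(-2) = (-12 + 27)*(-2) = 15*(-2) = -30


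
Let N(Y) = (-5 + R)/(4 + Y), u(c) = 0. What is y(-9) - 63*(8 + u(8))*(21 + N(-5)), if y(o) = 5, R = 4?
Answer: -11083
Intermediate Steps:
N(Y) = -1/(4 + Y) (N(Y) = (-5 + 4)/(4 + Y) = -1/(4 + Y))
y(-9) - 63*(8 + u(8))*(21 + N(-5)) = 5 - 63*(8 + 0)*(21 - 1/(4 - 5)) = 5 - 504*(21 - 1/(-1)) = 5 - 504*(21 - 1*(-1)) = 5 - 504*(21 + 1) = 5 - 504*22 = 5 - 63*176 = 5 - 11088 = -11083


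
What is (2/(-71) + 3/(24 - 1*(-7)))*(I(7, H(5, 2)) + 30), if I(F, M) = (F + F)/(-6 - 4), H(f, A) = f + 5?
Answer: 21593/11005 ≈ 1.9621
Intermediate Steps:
H(f, A) = 5 + f
I(F, M) = -F/5 (I(F, M) = (2*F)/(-10) = (2*F)*(-⅒) = -F/5)
(2/(-71) + 3/(24 - 1*(-7)))*(I(7, H(5, 2)) + 30) = (2/(-71) + 3/(24 - 1*(-7)))*(-⅕*7 + 30) = (2*(-1/71) + 3/(24 + 7))*(-7/5 + 30) = (-2/71 + 3/31)*(143/5) = (151/2201)*(143/5) = 21593/11005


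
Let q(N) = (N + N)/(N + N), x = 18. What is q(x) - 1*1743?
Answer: -1742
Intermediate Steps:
q(N) = 1 (q(N) = (2*N)/((2*N)) = (2*N)*(1/(2*N)) = 1)
q(x) - 1*1743 = 1 - 1*1743 = 1 - 1743 = -1742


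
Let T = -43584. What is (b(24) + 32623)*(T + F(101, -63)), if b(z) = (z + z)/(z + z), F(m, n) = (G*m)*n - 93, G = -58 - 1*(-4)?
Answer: 9784753200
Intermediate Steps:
G = -54 (G = -58 + 4 = -54)
F(m, n) = -93 - 54*m*n (F(m, n) = (-54*m)*n - 93 = -54*m*n - 93 = -93 - 54*m*n)
b(z) = 1 (b(z) = (2*z)/((2*z)) = (2*z)*(1/(2*z)) = 1)
(b(24) + 32623)*(T + F(101, -63)) = (1 + 32623)*(-43584 + (-93 - 54*101*(-63))) = 32624*(-43584 + (-93 + 343602)) = 32624*(-43584 + 343509) = 32624*299925 = 9784753200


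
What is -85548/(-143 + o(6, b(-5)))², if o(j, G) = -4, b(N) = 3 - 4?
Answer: -28516/7203 ≈ -3.9589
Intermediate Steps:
b(N) = -1
-85548/(-143 + o(6, b(-5)))² = -85548/(-143 - 4)² = -85548/((-147)²) = -85548/21609 = -85548*1/21609 = -28516/7203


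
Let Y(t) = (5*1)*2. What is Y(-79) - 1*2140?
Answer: -2130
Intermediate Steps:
Y(t) = 10 (Y(t) = 5*2 = 10)
Y(-79) - 1*2140 = 10 - 1*2140 = 10 - 2140 = -2130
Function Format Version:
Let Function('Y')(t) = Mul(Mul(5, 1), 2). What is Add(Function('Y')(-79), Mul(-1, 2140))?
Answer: -2130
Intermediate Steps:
Function('Y')(t) = 10 (Function('Y')(t) = Mul(5, 2) = 10)
Add(Function('Y')(-79), Mul(-1, 2140)) = Add(10, Mul(-1, 2140)) = Add(10, -2140) = -2130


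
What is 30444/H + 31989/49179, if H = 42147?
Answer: 316160651/230305257 ≈ 1.3728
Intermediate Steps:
30444/H + 31989/49179 = 30444/42147 + 31989/49179 = 30444*(1/42147) + 31989*(1/49179) = 10148/14049 + 10663/16393 = 316160651/230305257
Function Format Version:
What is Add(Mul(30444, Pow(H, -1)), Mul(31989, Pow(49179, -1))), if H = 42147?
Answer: Rational(316160651, 230305257) ≈ 1.3728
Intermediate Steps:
Add(Mul(30444, Pow(H, -1)), Mul(31989, Pow(49179, -1))) = Add(Mul(30444, Pow(42147, -1)), Mul(31989, Pow(49179, -1))) = Add(Mul(30444, Rational(1, 42147)), Mul(31989, Rational(1, 49179))) = Add(Rational(10148, 14049), Rational(10663, 16393)) = Rational(316160651, 230305257)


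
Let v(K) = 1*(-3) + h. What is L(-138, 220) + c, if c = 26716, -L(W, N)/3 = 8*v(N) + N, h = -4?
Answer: 26224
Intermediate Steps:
v(K) = -7 (v(K) = 1*(-3) - 4 = -3 - 4 = -7)
L(W, N) = 168 - 3*N (L(W, N) = -3*(8*(-7) + N) = -3*(-56 + N) = 168 - 3*N)
L(-138, 220) + c = (168 - 3*220) + 26716 = (168 - 660) + 26716 = -492 + 26716 = 26224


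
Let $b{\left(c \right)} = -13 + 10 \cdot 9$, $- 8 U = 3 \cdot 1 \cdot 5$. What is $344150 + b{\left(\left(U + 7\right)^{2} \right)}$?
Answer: $344227$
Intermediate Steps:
$U = - \frac{15}{8}$ ($U = - \frac{3 \cdot 1 \cdot 5}{8} = - \frac{3 \cdot 5}{8} = \left(- \frac{1}{8}\right) 15 = - \frac{15}{8} \approx -1.875$)
$b{\left(c \right)} = 77$ ($b{\left(c \right)} = -13 + 90 = 77$)
$344150 + b{\left(\left(U + 7\right)^{2} \right)} = 344150 + 77 = 344227$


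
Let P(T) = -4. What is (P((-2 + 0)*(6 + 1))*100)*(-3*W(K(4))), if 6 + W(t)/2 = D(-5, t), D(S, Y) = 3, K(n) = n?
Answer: -7200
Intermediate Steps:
W(t) = -6 (W(t) = -12 + 2*3 = -12 + 6 = -6)
(P((-2 + 0)*(6 + 1))*100)*(-3*W(K(4))) = (-4*100)*(-3*(-6)) = -400*18 = -7200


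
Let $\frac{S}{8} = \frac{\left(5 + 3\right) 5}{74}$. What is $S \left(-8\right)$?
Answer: $- \frac{1280}{37} \approx -34.595$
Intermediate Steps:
$S = \frac{160}{37}$ ($S = 8 \frac{\left(5 + 3\right) 5}{74} = 8 \cdot 8 \cdot 5 \cdot \frac{1}{74} = 8 \cdot 40 \cdot \frac{1}{74} = 8 \cdot \frac{20}{37} = \frac{160}{37} \approx 4.3243$)
$S \left(-8\right) = \frac{160}{37} \left(-8\right) = - \frac{1280}{37}$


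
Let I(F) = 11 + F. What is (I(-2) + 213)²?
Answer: 49284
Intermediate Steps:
(I(-2) + 213)² = ((11 - 2) + 213)² = (9 + 213)² = 222² = 49284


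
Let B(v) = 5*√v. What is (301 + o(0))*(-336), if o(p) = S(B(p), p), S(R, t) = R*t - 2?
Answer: -100464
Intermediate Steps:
S(R, t) = -2 + R*t
o(p) = -2 + 5*p^(3/2) (o(p) = -2 + (5*√p)*p = -2 + 5*p^(3/2))
(301 + o(0))*(-336) = (301 + (-2 + 5*0^(3/2)))*(-336) = (301 + (-2 + 5*0))*(-336) = (301 + (-2 + 0))*(-336) = (301 - 2)*(-336) = 299*(-336) = -100464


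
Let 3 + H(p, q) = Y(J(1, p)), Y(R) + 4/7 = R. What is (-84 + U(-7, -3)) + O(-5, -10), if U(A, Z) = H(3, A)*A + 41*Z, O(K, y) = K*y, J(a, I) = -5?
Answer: -97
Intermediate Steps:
Y(R) = -4/7 + R
H(p, q) = -60/7 (H(p, q) = -3 + (-4/7 - 5) = -3 - 39/7 = -60/7)
U(A, Z) = 41*Z - 60*A/7 (U(A, Z) = -60*A/7 + 41*Z = 41*Z - 60*A/7)
(-84 + U(-7, -3)) + O(-5, -10) = (-84 + (41*(-3) - 60/7*(-7))) - 5*(-10) = (-84 + (-123 + 60)) + 50 = (-84 - 63) + 50 = -147 + 50 = -97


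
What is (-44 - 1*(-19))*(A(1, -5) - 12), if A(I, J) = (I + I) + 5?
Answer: 125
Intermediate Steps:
A(I, J) = 5 + 2*I (A(I, J) = 2*I + 5 = 5 + 2*I)
(-44 - 1*(-19))*(A(1, -5) - 12) = (-44 - 1*(-19))*((5 + 2*1) - 12) = (-44 + 19)*((5 + 2) - 12) = -25*(7 - 12) = -25*(-5) = 125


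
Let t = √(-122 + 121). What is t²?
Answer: -1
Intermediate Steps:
t = I (t = √(-1) = I ≈ 1.0*I)
t² = I² = -1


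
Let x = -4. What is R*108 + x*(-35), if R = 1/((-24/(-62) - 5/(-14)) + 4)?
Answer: 335132/2059 ≈ 162.76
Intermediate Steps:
R = 434/2059 (R = 1/((-24*(-1/62) - 5*(-1/14)) + 4) = 1/((12/31 + 5/14) + 4) = 1/(323/434 + 4) = 1/(2059/434) = 434/2059 ≈ 0.21078)
R*108 + x*(-35) = (434/2059)*108 - 4*(-35) = 46872/2059 + 140 = 335132/2059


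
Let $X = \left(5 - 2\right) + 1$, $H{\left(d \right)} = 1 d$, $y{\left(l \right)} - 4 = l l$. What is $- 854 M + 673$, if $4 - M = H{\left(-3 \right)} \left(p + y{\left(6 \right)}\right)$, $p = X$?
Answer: $-115471$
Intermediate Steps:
$y{\left(l \right)} = 4 + l^{2}$ ($y{\left(l \right)} = 4 + l l = 4 + l^{2}$)
$H{\left(d \right)} = d$
$X = 4$ ($X = 3 + 1 = 4$)
$p = 4$
$M = 136$ ($M = 4 - - 3 \left(4 + \left(4 + 6^{2}\right)\right) = 4 - - 3 \left(4 + \left(4 + 36\right)\right) = 4 - - 3 \left(4 + 40\right) = 4 - \left(-3\right) 44 = 4 - -132 = 4 + 132 = 136$)
$- 854 M + 673 = \left(-854\right) 136 + 673 = -116144 + 673 = -115471$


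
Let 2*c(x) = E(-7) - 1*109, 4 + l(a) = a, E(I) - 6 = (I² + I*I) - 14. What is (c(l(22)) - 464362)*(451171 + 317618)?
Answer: -714007402227/2 ≈ -3.5700e+11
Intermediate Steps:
E(I) = -8 + 2*I² (E(I) = 6 + ((I² + I*I) - 14) = 6 + ((I² + I²) - 14) = 6 + (2*I² - 14) = 6 + (-14 + 2*I²) = -8 + 2*I²)
l(a) = -4 + a
c(x) = -19/2 (c(x) = ((-8 + 2*(-7)²) - 1*109)/2 = ((-8 + 2*49) - 109)/2 = ((-8 + 98) - 109)/2 = (90 - 109)/2 = (½)*(-19) = -19/2)
(c(l(22)) - 464362)*(451171 + 317618) = (-19/2 - 464362)*(451171 + 317618) = -928743/2*768789 = -714007402227/2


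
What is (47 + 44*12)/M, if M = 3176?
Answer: 575/3176 ≈ 0.18105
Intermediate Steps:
(47 + 44*12)/M = (47 + 44*12)/3176 = (47 + 528)*(1/3176) = 575*(1/3176) = 575/3176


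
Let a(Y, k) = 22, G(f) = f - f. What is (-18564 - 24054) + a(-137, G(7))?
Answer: -42596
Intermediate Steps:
G(f) = 0
(-18564 - 24054) + a(-137, G(7)) = (-18564 - 24054) + 22 = -42618 + 22 = -42596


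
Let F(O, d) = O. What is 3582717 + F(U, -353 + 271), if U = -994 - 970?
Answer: 3580753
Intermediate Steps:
U = -1964
3582717 + F(U, -353 + 271) = 3582717 - 1964 = 3580753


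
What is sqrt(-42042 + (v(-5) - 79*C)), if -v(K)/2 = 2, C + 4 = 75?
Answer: 3*I*sqrt(5295) ≈ 218.3*I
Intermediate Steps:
C = 71 (C = -4 + 75 = 71)
v(K) = -4 (v(K) = -2*2 = -4)
sqrt(-42042 + (v(-5) - 79*C)) = sqrt(-42042 + (-4 - 79*71)) = sqrt(-42042 + (-4 - 5609)) = sqrt(-42042 - 5613) = sqrt(-47655) = 3*I*sqrt(5295)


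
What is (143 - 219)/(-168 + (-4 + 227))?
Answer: -76/55 ≈ -1.3818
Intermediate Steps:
(143 - 219)/(-168 + (-4 + 227)) = -76/(-168 + 223) = -76/55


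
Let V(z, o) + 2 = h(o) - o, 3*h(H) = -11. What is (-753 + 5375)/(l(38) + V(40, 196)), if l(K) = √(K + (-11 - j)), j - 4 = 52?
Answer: -4194465/183143 - 20799*I*√29/183143 ≈ -22.903 - 0.61158*I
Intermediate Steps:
j = 56 (j = 4 + 52 = 56)
h(H) = -11/3 (h(H) = (⅓)*(-11) = -11/3)
l(K) = √(-67 + K) (l(K) = √(K + (-11 - 1*56)) = √(K + (-11 - 56)) = √(K - 67) = √(-67 + K))
V(z, o) = -17/3 - o (V(z, o) = -2 + (-11/3 - o) = -17/3 - o)
(-753 + 5375)/(l(38) + V(40, 196)) = (-753 + 5375)/(√(-67 + 38) + (-17/3 - 1*196)) = 4622/(√(-29) + (-17/3 - 196)) = 4622/(I*√29 - 605/3) = 4622/(-605/3 + I*√29)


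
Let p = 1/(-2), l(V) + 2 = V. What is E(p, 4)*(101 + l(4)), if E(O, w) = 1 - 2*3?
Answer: -515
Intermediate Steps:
l(V) = -2 + V
p = -1/2 ≈ -0.50000
E(O, w) = -5 (E(O, w) = 1 - 6 = -5)
E(p, 4)*(101 + l(4)) = -5*(101 + (-2 + 4)) = -5*(101 + 2) = -5*103 = -515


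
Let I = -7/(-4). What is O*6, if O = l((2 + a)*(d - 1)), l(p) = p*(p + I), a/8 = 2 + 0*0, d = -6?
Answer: 93933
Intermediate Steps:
I = 7/4 (I = -7*(-¼) = 7/4 ≈ 1.7500)
a = 16 (a = 8*(2 + 0*0) = 8*(2 + 0) = 8*2 = 16)
l(p) = p*(7/4 + p) (l(p) = p*(p + 7/4) = p*(7/4 + p))
O = 31311/2 (O = ((2 + 16)*(-6 - 1))*(7 + 4*((2 + 16)*(-6 - 1)))/4 = (18*(-7))*(7 + 4*(18*(-7)))/4 = (¼)*(-126)*(7 + 4*(-126)) = (¼)*(-126)*(7 - 504) = (¼)*(-126)*(-497) = 31311/2 ≈ 15656.)
O*6 = (31311/2)*6 = 93933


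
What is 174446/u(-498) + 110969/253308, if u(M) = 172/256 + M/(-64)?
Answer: 2828128345781/137039628 ≈ 20637.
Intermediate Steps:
u(M) = 43/64 - M/64 (u(M) = 172*(1/256) + M*(-1/64) = 43/64 - M/64)
174446/u(-498) + 110969/253308 = 174446/(43/64 - 1/64*(-498)) + 110969/253308 = 174446/(43/64 + 249/32) + 110969*(1/253308) = 174446/(541/64) + 110969/253308 = 174446*(64/541) + 110969/253308 = 11164544/541 + 110969/253308 = 2828128345781/137039628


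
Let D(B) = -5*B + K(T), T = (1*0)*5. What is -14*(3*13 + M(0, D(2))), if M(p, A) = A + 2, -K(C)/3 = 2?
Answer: -350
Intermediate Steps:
T = 0 (T = 0*5 = 0)
K(C) = -6 (K(C) = -3*2 = -6)
D(B) = -6 - 5*B (D(B) = -5*B - 6 = -6 - 5*B)
M(p, A) = 2 + A
-14*(3*13 + M(0, D(2))) = -14*(3*13 + (2 + (-6 - 5*2))) = -14*(39 + (2 + (-6 - 10))) = -14*(39 + (2 - 16)) = -14*(39 - 14) = -14*25 = -350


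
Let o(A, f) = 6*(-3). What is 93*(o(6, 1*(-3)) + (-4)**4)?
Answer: 22134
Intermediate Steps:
o(A, f) = -18
93*(o(6, 1*(-3)) + (-4)**4) = 93*(-18 + (-4)**4) = 93*(-18 + 256) = 93*238 = 22134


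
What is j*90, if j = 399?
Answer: 35910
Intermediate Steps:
j*90 = 399*90 = 35910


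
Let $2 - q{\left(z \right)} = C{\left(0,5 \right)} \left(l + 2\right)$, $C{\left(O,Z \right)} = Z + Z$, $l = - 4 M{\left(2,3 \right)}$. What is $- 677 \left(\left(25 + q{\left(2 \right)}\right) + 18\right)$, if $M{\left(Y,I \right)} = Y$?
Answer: $-71085$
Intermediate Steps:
$l = -8$ ($l = \left(-4\right) 2 = -8$)
$C{\left(O,Z \right)} = 2 Z$
$q{\left(z \right)} = 62$ ($q{\left(z \right)} = 2 - 2 \cdot 5 \left(-8 + 2\right) = 2 - 10 \left(-6\right) = 2 - -60 = 2 + 60 = 62$)
$- 677 \left(\left(25 + q{\left(2 \right)}\right) + 18\right) = - 677 \left(\left(25 + 62\right) + 18\right) = - 677 \left(87 + 18\right) = \left(-677\right) 105 = -71085$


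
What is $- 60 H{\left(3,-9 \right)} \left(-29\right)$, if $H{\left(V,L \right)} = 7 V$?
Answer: $36540$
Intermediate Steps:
$- 60 H{\left(3,-9 \right)} \left(-29\right) = - 60 \cdot 7 \cdot 3 \left(-29\right) = \left(-60\right) 21 \left(-29\right) = \left(-1260\right) \left(-29\right) = 36540$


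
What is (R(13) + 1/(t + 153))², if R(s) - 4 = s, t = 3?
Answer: 7038409/24336 ≈ 289.22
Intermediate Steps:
R(s) = 4 + s
(R(13) + 1/(t + 153))² = ((4 + 13) + 1/(3 + 153))² = (17 + 1/156)² = (2653/156)² = 7038409/24336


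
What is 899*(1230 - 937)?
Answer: 263407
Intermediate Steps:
899*(1230 - 937) = 899*293 = 263407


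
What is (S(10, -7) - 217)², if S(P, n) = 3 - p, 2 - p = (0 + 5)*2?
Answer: 42436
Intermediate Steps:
p = -8 (p = 2 - (0 + 5)*2 = 2 - 5*2 = 2 - 1*10 = 2 - 10 = -8)
S(P, n) = 11 (S(P, n) = 3 - 1*(-8) = 3 + 8 = 11)
(S(10, -7) - 217)² = (11 - 217)² = (-206)² = 42436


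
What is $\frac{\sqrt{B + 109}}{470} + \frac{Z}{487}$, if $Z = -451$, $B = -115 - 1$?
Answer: $- \frac{451}{487} + \frac{i \sqrt{7}}{470} \approx -0.92608 + 0.0056293 i$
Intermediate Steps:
$B = -116$
$\frac{\sqrt{B + 109}}{470} + \frac{Z}{487} = \frac{\sqrt{-116 + 109}}{470} - \frac{451}{487} = \sqrt{-7} \cdot \frac{1}{470} - \frac{451}{487} = i \sqrt{7} \cdot \frac{1}{470} - \frac{451}{487} = \frac{i \sqrt{7}}{470} - \frac{451}{487} = - \frac{451}{487} + \frac{i \sqrt{7}}{470}$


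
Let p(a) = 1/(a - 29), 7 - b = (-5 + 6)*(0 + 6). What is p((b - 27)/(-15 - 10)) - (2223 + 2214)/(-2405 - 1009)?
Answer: 1005371/795462 ≈ 1.2639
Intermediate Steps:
b = 1 (b = 7 - (-5 + 6)*(0 + 6) = 7 - 6 = 1)
p(a) = 1/(-29 + a)
p((b - 27)/(-15 - 10)) - (2223 + 2214)/(-2405 - 1009) = 1/(-29 + (1 - 27)/(-15 - 10)) - (2223 + 2214)/(-2405 - 1009) = 1/(-29 - 26/(-25)) - 4437/(-3414) = 1/(-29 - 26*(-1/25)) - 4437*(-1)/3414 = 1/(-29 + 26/25) - 1*(-1479/1138) = 1/(-699/25) + 1479/1138 = -25/699 + 1479/1138 = 1005371/795462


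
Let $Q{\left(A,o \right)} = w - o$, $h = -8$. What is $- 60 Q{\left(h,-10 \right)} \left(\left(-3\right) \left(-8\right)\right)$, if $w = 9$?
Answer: $-27360$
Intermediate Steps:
$Q{\left(A,o \right)} = 9 - o$
$- 60 Q{\left(h,-10 \right)} \left(\left(-3\right) \left(-8\right)\right) = - 60 \left(9 - -10\right) \left(\left(-3\right) \left(-8\right)\right) = - 60 \left(9 + 10\right) 24 = \left(-60\right) 19 \cdot 24 = \left(-1140\right) 24 = -27360$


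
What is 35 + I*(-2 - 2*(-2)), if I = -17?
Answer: 1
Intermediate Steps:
35 + I*(-2 - 2*(-2)) = 35 - 17*(-2 - 2*(-2)) = 35 - 17*(-2 + 4) = 35 - 17*2 = 35 - 34 = 1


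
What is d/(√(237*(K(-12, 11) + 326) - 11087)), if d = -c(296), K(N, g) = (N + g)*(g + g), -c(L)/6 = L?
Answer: 1776*√60961/60961 ≈ 7.1931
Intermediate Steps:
c(L) = -6*L
K(N, g) = 2*g*(N + g) (K(N, g) = (N + g)*(2*g) = 2*g*(N + g))
d = 1776 (d = -(-6)*296 = -1*(-1776) = 1776)
d/(√(237*(K(-12, 11) + 326) - 11087)) = 1776/(√(237*(2*11*(-12 + 11) + 326) - 11087)) = 1776/(√(237*(2*11*(-1) + 326) - 11087)) = 1776/(√(237*(-22 + 326) - 11087)) = 1776/(√(237*304 - 11087)) = 1776/(√(72048 - 11087)) = 1776/(√60961) = 1776*(√60961/60961) = 1776*√60961/60961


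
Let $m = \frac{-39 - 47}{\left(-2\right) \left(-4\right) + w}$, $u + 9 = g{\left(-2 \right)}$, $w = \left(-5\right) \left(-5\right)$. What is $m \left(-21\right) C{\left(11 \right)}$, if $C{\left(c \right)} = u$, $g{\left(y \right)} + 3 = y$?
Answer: $- \frac{8428}{11} \approx -766.18$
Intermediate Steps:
$w = 25$
$g{\left(y \right)} = -3 + y$
$u = -14$ ($u = -9 - 5 = -14$)
$C{\left(c \right)} = -14$
$m = - \frac{86}{33}$ ($m = \frac{-39 - 47}{\left(-2\right) \left(-4\right) + 25} = - \frac{86}{8 + 25} = - \frac{86}{33} \approx -2.6061$)
$m \left(-21\right) C{\left(11 \right)} = \left(- \frac{86}{33}\right) \left(-21\right) \left(-14\right) = \frac{602}{11} \left(-14\right) = - \frac{8428}{11}$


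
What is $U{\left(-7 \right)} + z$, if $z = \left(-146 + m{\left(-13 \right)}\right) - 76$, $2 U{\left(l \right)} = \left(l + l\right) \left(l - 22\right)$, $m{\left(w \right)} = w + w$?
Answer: $-45$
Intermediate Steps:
$m{\left(w \right)} = 2 w$
$U{\left(l \right)} = l \left(-22 + l\right)$ ($U{\left(l \right)} = \frac{\left(l + l\right) \left(l - 22\right)}{2} = \frac{2 l \left(-22 + l\right)}{2} = l \left(-22 + l\right)$)
$z = -248$ ($z = \left(-146 + 2 \left(-13\right)\right) - 76 = \left(-146 - 26\right) - 76 = -172 - 76 = -248$)
$U{\left(-7 \right)} + z = - 7 \left(-22 - 7\right) - 248 = \left(-7\right) \left(-29\right) - 248 = 203 - 248 = -45$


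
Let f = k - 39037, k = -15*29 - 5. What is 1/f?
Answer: -1/39477 ≈ -2.5331e-5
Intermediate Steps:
k = -440 (k = -435 - 5 = -440)
f = -39477 (f = -440 - 39037 = -39477)
1/f = 1/(-39477) = -1/39477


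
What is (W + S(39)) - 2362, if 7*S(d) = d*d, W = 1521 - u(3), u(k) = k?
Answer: -4387/7 ≈ -626.71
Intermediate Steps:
W = 1518 (W = 1521 - 1*3 = 1521 - 3 = 1518)
S(d) = d²/7 (S(d) = (d*d)/7 = d²/7)
(W + S(39)) - 2362 = (1518 + (⅐)*39²) - 2362 = (1518 + (⅐)*1521) - 2362 = (1518 + 1521/7) - 2362 = 12147/7 - 2362 = -4387/7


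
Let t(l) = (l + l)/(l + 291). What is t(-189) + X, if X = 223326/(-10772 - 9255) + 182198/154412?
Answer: -359511234617/26285477554 ≈ -13.677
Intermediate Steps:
X = -15417667483/1546204562 (X = 223326/(-20027) + 182198*(1/154412) = 223326*(-1/20027) + 91099/77206 = -223326/20027 + 91099/77206 = -15417667483/1546204562 ≈ -9.9713)
t(l) = 2*l/(291 + l) (t(l) = (2*l)/(291 + l) = 2*l/(291 + l))
t(-189) + X = 2*(-189)/(291 - 189) - 15417667483/1546204562 = 2*(-189)/102 - 15417667483/1546204562 = 2*(-189)*(1/102) - 15417667483/1546204562 = -63/17 - 15417667483/1546204562 = -359511234617/26285477554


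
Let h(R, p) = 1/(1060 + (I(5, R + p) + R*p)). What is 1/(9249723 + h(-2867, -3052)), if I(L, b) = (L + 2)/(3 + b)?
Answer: 51771767897/478874512267548447 ≈ 1.0811e-7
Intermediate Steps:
I(L, b) = (2 + L)/(3 + b)
h(R, p) = 1/(1060 + 7/(3 + R + p) + R*p) (h(R, p) = 1/(1060 + ((2 + 5)/(3 + (R + p)) + R*p)) = 1/(1060 + (7/(3 + R + p) + R*p)) = 1/(1060 + 7/(3 + R + p) + R*p))
1/(9249723 + h(-2867, -3052)) = 1/(9249723 + (3 - 2867 - 3052)/(7 + (1060 - 2867*(-3052))*(3 - 2867 - 3052))) = 1/(9249723 - 5916/(7 + (1060 + 8750084)*(-5916))) = 1/(9249723 - 5916/(7 + 8751144*(-5916))) = 1/(9249723 - 5916/(7 - 51771767904)) = 1/(9249723 - 5916/(-51771767897)) = 1/(9249723 - 1/51771767897*(-5916)) = 1/(9249723 + 5916/51771767897) = 1/(478874512267548447/51771767897) = 51771767897/478874512267548447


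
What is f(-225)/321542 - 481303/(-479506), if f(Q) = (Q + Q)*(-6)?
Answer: 78026897713/77090659126 ≈ 1.0121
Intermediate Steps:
f(Q) = -12*Q (f(Q) = (2*Q)*(-6) = -12*Q)
f(-225)/321542 - 481303/(-479506) = -12*(-225)/321542 - 481303/(-479506) = 2700*(1/321542) - 481303*(-1/479506) = 1350/160771 + 481303/479506 = 78026897713/77090659126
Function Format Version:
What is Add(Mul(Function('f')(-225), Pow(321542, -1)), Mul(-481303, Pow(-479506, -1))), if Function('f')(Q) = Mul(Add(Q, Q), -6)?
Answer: Rational(78026897713, 77090659126) ≈ 1.0121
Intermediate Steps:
Function('f')(Q) = Mul(-12, Q) (Function('f')(Q) = Mul(Mul(2, Q), -6) = Mul(-12, Q))
Add(Mul(Function('f')(-225), Pow(321542, -1)), Mul(-481303, Pow(-479506, -1))) = Add(Mul(Mul(-12, -225), Pow(321542, -1)), Mul(-481303, Pow(-479506, -1))) = Add(Mul(2700, Rational(1, 321542)), Mul(-481303, Rational(-1, 479506))) = Add(Rational(1350, 160771), Rational(481303, 479506)) = Rational(78026897713, 77090659126)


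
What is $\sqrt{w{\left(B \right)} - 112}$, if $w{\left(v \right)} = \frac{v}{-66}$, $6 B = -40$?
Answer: $\frac{i \sqrt{121858}}{33} \approx 10.578 i$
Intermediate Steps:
$B = - \frac{20}{3}$ ($B = \frac{1}{6} \left(-40\right) = - \frac{20}{3} \approx -6.6667$)
$w{\left(v \right)} = - \frac{v}{66}$ ($w{\left(v \right)} = v \left(- \frac{1}{66}\right) = - \frac{v}{66}$)
$\sqrt{w{\left(B \right)} - 112} = \sqrt{\left(- \frac{1}{66}\right) \left(- \frac{20}{3}\right) - 112} = \sqrt{\frac{10}{99} - 112} = \sqrt{- \frac{11078}{99}} = \frac{i \sqrt{121858}}{33}$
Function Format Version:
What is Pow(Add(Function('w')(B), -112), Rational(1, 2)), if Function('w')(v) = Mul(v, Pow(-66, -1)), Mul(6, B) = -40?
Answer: Mul(Rational(1, 33), I, Pow(121858, Rational(1, 2))) ≈ Mul(10.578, I)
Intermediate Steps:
B = Rational(-20, 3) (B = Mul(Rational(1, 6), -40) = Rational(-20, 3) ≈ -6.6667)
Function('w')(v) = Mul(Rational(-1, 66), v) (Function('w')(v) = Mul(v, Rational(-1, 66)) = Mul(Rational(-1, 66), v))
Pow(Add(Function('w')(B), -112), Rational(1, 2)) = Pow(Add(Mul(Rational(-1, 66), Rational(-20, 3)), -112), Rational(1, 2)) = Pow(Add(Rational(10, 99), -112), Rational(1, 2)) = Pow(Rational(-11078, 99), Rational(1, 2)) = Mul(Rational(1, 33), I, Pow(121858, Rational(1, 2)))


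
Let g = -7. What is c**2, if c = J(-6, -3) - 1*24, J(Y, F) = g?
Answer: 961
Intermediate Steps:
J(Y, F) = -7
c = -31 (c = -7 - 1*24 = -7 - 24 = -31)
c**2 = (-31)**2 = 961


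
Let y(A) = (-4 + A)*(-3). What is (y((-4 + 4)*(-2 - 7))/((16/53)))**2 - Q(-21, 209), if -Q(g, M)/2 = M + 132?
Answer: 36193/16 ≈ 2262.1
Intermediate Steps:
y(A) = 12 - 3*A
Q(g, M) = -264 - 2*M (Q(g, M) = -2*(M + 132) = -2*(132 + M) = -264 - 2*M)
(y((-4 + 4)*(-2 - 7))/((16/53)))**2 - Q(-21, 209) = ((12 - 3*(-4 + 4)*(-2 - 7))/((16/53)))**2 - (-264 - 2*209) = ((12 - 0*(-9))/((16*(1/53))))**2 - (-264 - 418) = ((12 - 3*0)/(16/53))**2 - 1*(-682) = ((12 + 0)*(53/16))**2 + 682 = (12*(53/16))**2 + 682 = (159/4)**2 + 682 = 25281/16 + 682 = 36193/16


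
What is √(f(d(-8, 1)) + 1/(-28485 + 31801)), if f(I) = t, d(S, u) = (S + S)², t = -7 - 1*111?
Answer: I*√324376923/1658 ≈ 10.863*I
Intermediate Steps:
t = -118 (t = -7 - 111 = -118)
d(S, u) = 4*S² (d(S, u) = (2*S)² = 4*S²)
f(I) = -118
√(f(d(-8, 1)) + 1/(-28485 + 31801)) = √(-118 + 1/(-28485 + 31801)) = √(-118 + 1/3316) = √(-391287/3316) = I*√324376923/1658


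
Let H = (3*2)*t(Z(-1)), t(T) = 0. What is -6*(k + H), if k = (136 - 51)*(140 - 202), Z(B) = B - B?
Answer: 31620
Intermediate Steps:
Z(B) = 0
k = -5270 (k = 85*(-62) = -5270)
H = 0 (H = (3*2)*0 = 6*0 = 0)
-6*(k + H) = -6*(-5270 + 0) = -6*(-5270) = 31620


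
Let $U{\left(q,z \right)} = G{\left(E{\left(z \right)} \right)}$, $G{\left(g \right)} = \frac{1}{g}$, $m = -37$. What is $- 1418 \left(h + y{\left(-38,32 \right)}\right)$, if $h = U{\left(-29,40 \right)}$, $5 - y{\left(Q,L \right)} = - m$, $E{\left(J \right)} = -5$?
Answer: $\frac{228298}{5} \approx 45660.0$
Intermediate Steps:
$y{\left(Q,L \right)} = -32$ ($y{\left(Q,L \right)} = 5 - \left(-1\right) \left(-37\right) = 5 - 37 = -32$)
$U{\left(q,z \right)} = - \frac{1}{5}$ ($U{\left(q,z \right)} = \frac{1}{-5} = - \frac{1}{5}$)
$h = - \frac{1}{5} \approx -0.2$
$- 1418 \left(h + y{\left(-38,32 \right)}\right) = - 1418 \left(- \frac{1}{5} - 32\right) = \left(-1418\right) \left(- \frac{161}{5}\right) = \frac{228298}{5}$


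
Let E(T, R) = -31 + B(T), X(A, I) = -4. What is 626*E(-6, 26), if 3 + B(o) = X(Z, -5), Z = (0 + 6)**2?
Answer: -23788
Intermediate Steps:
Z = 36 (Z = 6**2 = 36)
B(o) = -7 (B(o) = -3 - 4 = -7)
E(T, R) = -38 (E(T, R) = -31 - 7 = -38)
626*E(-6, 26) = 626*(-38) = -23788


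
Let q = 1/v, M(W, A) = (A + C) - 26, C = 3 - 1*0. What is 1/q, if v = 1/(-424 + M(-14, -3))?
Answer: -1/450 ≈ -0.0022222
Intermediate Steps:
C = 3 (C = 3 + 0 = 3)
M(W, A) = -23 + A (M(W, A) = (A + 3) - 26 = (3 + A) - 26 = -23 + A)
v = -1/450 (v = 1/(-424 + (-23 - 3)) = 1/(-424 - 26) = 1/(-450) = -1/450 ≈ -0.0022222)
q = -450 (q = 1/(-1/450) = -450)
1/q = 1/(-450) = -1/450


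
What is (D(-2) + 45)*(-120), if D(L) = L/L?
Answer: -5520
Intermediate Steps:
D(L) = 1
(D(-2) + 45)*(-120) = (1 + 45)*(-120) = 46*(-120) = -5520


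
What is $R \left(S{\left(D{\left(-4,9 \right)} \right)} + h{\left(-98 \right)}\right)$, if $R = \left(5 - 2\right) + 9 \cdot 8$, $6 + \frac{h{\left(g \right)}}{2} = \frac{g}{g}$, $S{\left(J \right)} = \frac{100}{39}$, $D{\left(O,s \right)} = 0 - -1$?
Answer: $- \frac{7250}{13} \approx -557.69$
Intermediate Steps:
$D{\left(O,s \right)} = 1$ ($D{\left(O,s \right)} = 0 + 1 = 1$)
$S{\left(J \right)} = \frac{100}{39}$ ($S{\left(J \right)} = 100 \cdot \frac{1}{39} = \frac{100}{39}$)
$h{\left(g \right)} = -10$ ($h{\left(g \right)} = -12 + 2 \frac{g}{g} = -12 + 2 \cdot 1 = -12 + 2 = -10$)
$R = 75$ ($R = \left(5 - 2\right) + 72 = 3 + 72 = 75$)
$R \left(S{\left(D{\left(-4,9 \right)} \right)} + h{\left(-98 \right)}\right) = 75 \left(\frac{100}{39} - 10\right) = 75 \left(- \frac{290}{39}\right) = - \frac{7250}{13}$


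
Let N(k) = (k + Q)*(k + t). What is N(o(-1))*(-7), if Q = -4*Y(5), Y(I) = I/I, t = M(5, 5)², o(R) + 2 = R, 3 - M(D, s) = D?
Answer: 49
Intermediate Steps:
M(D, s) = 3 - D
o(R) = -2 + R
t = 4 (t = (3 - 1*5)² = (3 - 5)² = (-2)² = 4)
Y(I) = 1
Q = -4 (Q = -4*1 = -4)
N(k) = (-4 + k)*(4 + k) (N(k) = (k - 4)*(k + 4) = (-4 + k)*(4 + k))
N(o(-1))*(-7) = (-16 + (-2 - 1)²)*(-7) = (-16 + (-3)²)*(-7) = (-16 + 9)*(-7) = -7*(-7) = 49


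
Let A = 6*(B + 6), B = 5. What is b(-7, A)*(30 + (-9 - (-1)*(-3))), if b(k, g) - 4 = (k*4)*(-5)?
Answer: 2592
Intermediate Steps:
A = 66 (A = 6*(5 + 6) = 6*11 = 66)
b(k, g) = 4 - 20*k (b(k, g) = 4 + (k*4)*(-5) = 4 + (4*k)*(-5) = 4 - 20*k)
b(-7, A)*(30 + (-9 - (-1)*(-3))) = (4 - 20*(-7))*(30 + (-9 - (-1)*(-3))) = (4 + 140)*(30 + (-9 - 1*3)) = 144*(30 + (-9 - 3)) = 144*(30 - 12) = 144*18 = 2592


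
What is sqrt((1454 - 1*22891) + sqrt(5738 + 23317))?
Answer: sqrt(-21437 + sqrt(29055)) ≈ 145.83*I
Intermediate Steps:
sqrt((1454 - 1*22891) + sqrt(5738 + 23317)) = sqrt((1454 - 22891) + sqrt(29055)) = sqrt(-21437 + sqrt(29055))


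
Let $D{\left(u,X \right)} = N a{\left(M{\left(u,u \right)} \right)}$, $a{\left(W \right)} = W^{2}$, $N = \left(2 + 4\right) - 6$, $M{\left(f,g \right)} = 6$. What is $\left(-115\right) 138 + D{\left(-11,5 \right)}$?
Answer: $-15870$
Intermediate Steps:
$N = 0$ ($N = 6 - 6 = 0$)
$D{\left(u,X \right)} = 0$ ($D{\left(u,X \right)} = 0 \cdot 6^{2} = 0 \cdot 36 = 0$)
$\left(-115\right) 138 + D{\left(-11,5 \right)} = \left(-115\right) 138 + 0 = -15870 + 0 = -15870$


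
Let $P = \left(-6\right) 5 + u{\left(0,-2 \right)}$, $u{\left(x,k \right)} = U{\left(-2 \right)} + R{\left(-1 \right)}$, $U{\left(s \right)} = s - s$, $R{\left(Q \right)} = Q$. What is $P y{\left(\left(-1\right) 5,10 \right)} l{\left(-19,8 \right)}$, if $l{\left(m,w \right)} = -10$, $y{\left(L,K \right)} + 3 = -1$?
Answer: $-1240$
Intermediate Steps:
$y{\left(L,K \right)} = -4$ ($y{\left(L,K \right)} = -3 - 1 = -4$)
$U{\left(s \right)} = 0$
$u{\left(x,k \right)} = -1$ ($u{\left(x,k \right)} = 0 - 1 = -1$)
$P = -31$ ($P = \left(-6\right) 5 - 1 = -30 - 1 = -31$)
$P y{\left(\left(-1\right) 5,10 \right)} l{\left(-19,8 \right)} = - 31 \left(\left(-4\right) \left(-10\right)\right) = \left(-31\right) 40 = -1240$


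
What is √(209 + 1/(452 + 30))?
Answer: √48556198/482 ≈ 14.457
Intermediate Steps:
√(209 + 1/(452 + 30)) = √(209 + 1/482) = √(100739/482) = √48556198/482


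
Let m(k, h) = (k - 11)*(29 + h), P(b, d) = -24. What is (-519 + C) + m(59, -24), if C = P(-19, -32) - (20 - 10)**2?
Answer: -403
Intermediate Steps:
C = -124 (C = -24 - (20 - 10)**2 = -24 - 1*10**2 = -24 - 1*100 = -24 - 100 = -124)
m(k, h) = (-11 + k)*(29 + h)
(-519 + C) + m(59, -24) = (-519 - 124) + (-319 - 11*(-24) + 29*59 - 24*59) = -643 + (-319 + 264 + 1711 - 1416) = -643 + 240 = -403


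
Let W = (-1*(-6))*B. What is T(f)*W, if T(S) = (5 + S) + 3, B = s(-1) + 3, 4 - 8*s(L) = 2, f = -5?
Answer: 117/2 ≈ 58.500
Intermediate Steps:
s(L) = ¼ (s(L) = ½ - ⅛*2 = ½ - ¼ = ¼)
B = 13/4 (B = ¼ + 3 = 13/4 ≈ 3.2500)
T(S) = 8 + S
W = 39/2 (W = -1*(-6)*(13/4) = 6*(13/4) = 39/2 ≈ 19.500)
T(f)*W = (8 - 5)*(39/2) = 3*(39/2) = 117/2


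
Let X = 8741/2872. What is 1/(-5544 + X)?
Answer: -2872/15913627 ≈ -0.00018047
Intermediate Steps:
X = 8741/2872 (X = 8741*(1/2872) = 8741/2872 ≈ 3.0435)
1/(-5544 + X) = 1/(-5544 + 8741/2872) = 1/(-15913627/2872) = -2872/15913627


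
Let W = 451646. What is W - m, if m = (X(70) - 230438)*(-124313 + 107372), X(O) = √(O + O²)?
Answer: -3903398512 + 16941*√4970 ≈ -3.9022e+9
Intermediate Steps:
m = 3903850158 - 16941*√4970 (m = (√(70*(1 + 70)) - 230438)*(-124313 + 107372) = (√(70*71) - 230438)*(-16941) = (√4970 - 230438)*(-16941) = (-230438 + √4970)*(-16941) = 3903850158 - 16941*√4970 ≈ 3.9027e+9)
W - m = 451646 - (3903850158 - 16941*√4970) = 451646 + (-3903850158 + 16941*√4970) = -3903398512 + 16941*√4970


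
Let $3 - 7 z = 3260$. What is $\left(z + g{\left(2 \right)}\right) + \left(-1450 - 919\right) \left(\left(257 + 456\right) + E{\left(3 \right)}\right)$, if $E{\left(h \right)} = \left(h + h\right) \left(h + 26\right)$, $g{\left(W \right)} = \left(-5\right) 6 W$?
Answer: $- \frac{14712798}{7} \approx -2.1018 \cdot 10^{6}$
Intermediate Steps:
$z = - \frac{3257}{7}$ ($z = \frac{3}{7} - \frac{3260}{7} = - \frac{3257}{7} \approx -465.29$)
$g{\left(W \right)} = - 30 W$
$E{\left(h \right)} = 2 h \left(26 + h\right)$
$\left(z + g{\left(2 \right)}\right) + \left(-1450 - 919\right) \left(\left(257 + 456\right) + E{\left(3 \right)}\right) = \left(- \frac{3257}{7} - 60\right) + \left(-1450 - 919\right) \left(\left(257 + 456\right) + 2 \cdot 3 \left(26 + 3\right)\right) = \left(- \frac{3257}{7} - 60\right) - 2369 \left(713 + 2 \cdot 3 \cdot 29\right) = - \frac{3677}{7} - 2369 \left(713 + 174\right) = - \frac{3677}{7} - 2101303 = - \frac{14712798}{7}$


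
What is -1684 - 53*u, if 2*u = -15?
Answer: -2573/2 ≈ -1286.5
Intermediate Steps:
u = -15/2 (u = (½)*(-15) = -15/2 ≈ -7.5000)
-1684 - 53*u = -1684 - 53*(-15)/2 = -1684 - 1*(-795/2) = -1684 + 795/2 = -2573/2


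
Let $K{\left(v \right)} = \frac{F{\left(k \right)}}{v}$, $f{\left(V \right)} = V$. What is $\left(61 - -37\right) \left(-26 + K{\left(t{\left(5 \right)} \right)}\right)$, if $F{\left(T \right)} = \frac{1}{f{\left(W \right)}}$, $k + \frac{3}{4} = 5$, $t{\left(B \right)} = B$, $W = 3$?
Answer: $- \frac{38122}{15} \approx -2541.5$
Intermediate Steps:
$k = \frac{17}{4}$ ($k = - \frac{3}{4} + 5 = \frac{17}{4} \approx 4.25$)
$F{\left(T \right)} = \frac{1}{3}$
$K{\left(v \right)} = \frac{1}{3 v}$
$\left(61 - -37\right) \left(-26 + K{\left(t{\left(5 \right)} \right)}\right) = \left(61 - -37\right) \left(-26 + \frac{1}{3 \cdot 5}\right) = \left(61 + 37\right) \left(-26 + \frac{1}{3} \cdot \frac{1}{5}\right) = 98 \left(-26 + \frac{1}{15}\right) = 98 \left(- \frac{389}{15}\right) = - \frac{38122}{15}$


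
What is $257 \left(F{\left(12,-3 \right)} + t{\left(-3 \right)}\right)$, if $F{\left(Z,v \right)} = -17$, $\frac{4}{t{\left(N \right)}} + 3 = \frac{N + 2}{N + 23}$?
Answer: $- \frac{287069}{61} \approx -4706.0$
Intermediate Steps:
$t{\left(N \right)} = \frac{4}{-3 + \frac{2 + N}{23 + N}}$ ($t{\left(N \right)} = \frac{4}{-3 + \frac{N + 2}{N + 23}} = \frac{4}{-3 + \frac{2 + N}{23 + N}}$)
$257 \left(F{\left(12,-3 \right)} + t{\left(-3 \right)}\right) = 257 \left(-17 + \frac{4 \left(-23 - -3\right)}{67 + 2 \left(-3\right)}\right) = 257 \left(-17 + \frac{4 \left(-23 + 3\right)}{67 - 6}\right) = 257 \left(-17 + 4 \cdot \frac{1}{61} \left(-20\right)\right) = 257 \left(-17 - \frac{80}{61}\right) = 257 \left(- \frac{1117}{61}\right) = - \frac{287069}{61}$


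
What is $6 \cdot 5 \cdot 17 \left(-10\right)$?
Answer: $-5100$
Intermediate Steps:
$6 \cdot 5 \cdot 17 \left(-10\right) = 30 \cdot 17 \left(-10\right) = 510 \left(-10\right) = -5100$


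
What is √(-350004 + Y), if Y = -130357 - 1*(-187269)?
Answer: 2*I*√73273 ≈ 541.38*I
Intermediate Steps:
Y = 56912 (Y = -130357 + 187269 = 56912)
√(-350004 + Y) = √(-350004 + 56912) = √(-293092) = 2*I*√73273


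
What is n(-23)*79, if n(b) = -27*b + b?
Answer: 47242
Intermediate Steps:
n(b) = -26*b
n(-23)*79 = -26*(-23)*79 = 598*79 = 47242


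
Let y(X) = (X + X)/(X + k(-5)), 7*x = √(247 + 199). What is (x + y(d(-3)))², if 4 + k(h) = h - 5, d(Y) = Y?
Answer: 130658/14161 + 12*√446/119 ≈ 11.356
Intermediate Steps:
k(h) = -9 + h (k(h) = -4 + (h - 5) = -4 + (-5 + h) = -9 + h)
x = √446/7 (x = √(247 + 199)/7 = √446/7 ≈ 3.0170)
y(X) = 2*X/(-14 + X) (y(X) = (X + X)/(X + (-9 - 5)) = (2*X)/(X - 14) = (2*X)/(-14 + X) = 2*X/(-14 + X))
(x + y(d(-3)))² = (√446/7 + 2*(-3)/(-14 - 3))² = (√446/7 + 2*(-3)/(-17))² = (√446/7 + 2*(-3)*(-1/17))² = (√446/7 + 6/17)² = (6/17 + √446/7)²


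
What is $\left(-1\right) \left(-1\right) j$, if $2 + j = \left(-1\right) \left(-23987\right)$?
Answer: $23985$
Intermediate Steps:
$j = 23985$ ($j = -2 - -23987 = -2 + 23987 = 23985$)
$\left(-1\right) \left(-1\right) j = \left(-1\right) \left(-1\right) 23985 = 1 \cdot 23985 = 23985$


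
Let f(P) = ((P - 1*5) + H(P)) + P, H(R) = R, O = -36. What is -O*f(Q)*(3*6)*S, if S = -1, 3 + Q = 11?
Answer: -12312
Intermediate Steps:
Q = 8 (Q = -3 + 11 = 8)
f(P) = -5 + 3*P (f(P) = ((P - 1*5) + P) + P = ((P - 5) + P) + P = ((-5 + P) + P) + P = (-5 + 2*P) + P = -5 + 3*P)
-O*f(Q)*(3*6)*S = -(-36*(-5 + 3*8))*(3*6)*(-1) = -(-36*(-5 + 24))*18*(-1) = -(-36*19)*(-18) = -(-684)*(-18) = -1*12312 = -12312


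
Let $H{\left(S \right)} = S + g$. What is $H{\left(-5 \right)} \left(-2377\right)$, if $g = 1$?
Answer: $9508$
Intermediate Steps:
$H{\left(S \right)} = 1 + S$ ($H{\left(S \right)} = S + 1 = 1 + S$)
$H{\left(-5 \right)} \left(-2377\right) = \left(1 - 5\right) \left(-2377\right) = \left(-4\right) \left(-2377\right) = 9508$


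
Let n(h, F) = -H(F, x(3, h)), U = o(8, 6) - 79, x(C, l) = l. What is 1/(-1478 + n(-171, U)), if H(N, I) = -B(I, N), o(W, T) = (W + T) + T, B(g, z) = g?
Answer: -1/1649 ≈ -0.00060643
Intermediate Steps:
o(W, T) = W + 2*T (o(W, T) = (T + W) + T = W + 2*T)
H(N, I) = -I
U = -59 (U = (8 + 2*6) - 79 = (8 + 12) - 79 = 20 - 79 = -59)
n(h, F) = h (n(h, F) = -(-1)*h = h)
1/(-1478 + n(-171, U)) = 1/(-1478 - 171) = 1/(-1649) = -1/1649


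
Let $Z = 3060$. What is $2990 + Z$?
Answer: $6050$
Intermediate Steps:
$2990 + Z = 2990 + 3060 = 6050$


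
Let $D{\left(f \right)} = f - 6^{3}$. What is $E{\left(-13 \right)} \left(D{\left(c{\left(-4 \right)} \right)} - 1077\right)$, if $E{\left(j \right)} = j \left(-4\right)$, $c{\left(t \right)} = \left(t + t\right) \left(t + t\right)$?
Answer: $-63908$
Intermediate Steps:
$c{\left(t \right)} = 4 t^{2}$ ($c{\left(t \right)} = 2 t 2 t = 4 t^{2}$)
$D{\left(f \right)} = -216 + f$ ($D{\left(f \right)} = f - 216 = -216 + f$)
$E{\left(j \right)} = - 4 j$
$E{\left(-13 \right)} \left(D{\left(c{\left(-4 \right)} \right)} - 1077\right) = \left(-4\right) \left(-13\right) \left(\left(-216 + 4 \left(-4\right)^{2}\right) - 1077\right) = 52 \left(\left(-216 + 4 \cdot 16\right) - 1077\right) = 52 \left(\left(-216 + 64\right) - 1077\right) = 52 \left(-152 - 1077\right) = 52 \left(-1229\right) = -63908$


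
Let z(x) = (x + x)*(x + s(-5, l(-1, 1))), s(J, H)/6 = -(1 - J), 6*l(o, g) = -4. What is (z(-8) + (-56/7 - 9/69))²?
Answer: 256160025/529 ≈ 4.8423e+5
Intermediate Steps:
l(o, g) = -⅔ (l(o, g) = (⅙)*(-4) = -⅔)
s(J, H) = -6 + 6*J (s(J, H) = 6*(-(1 - J)) = 6*(-1 + J) = -6 + 6*J)
z(x) = 2*x*(-36 + x) (z(x) = (x + x)*(x + (-6 + 6*(-5))) = (2*x)*(x + (-6 - 30)) = (2*x)*(x - 36) = (2*x)*(-36 + x) = 2*x*(-36 + x))
(z(-8) + (-56/7 - 9/69))² = (2*(-8)*(-36 - 8) + (-56/7 - 9/69))² = (2*(-8)*(-44) + (-56*⅐ - 9*1/69))² = (704 + (-8 - 3/23))² = (704 - 187/23)² = (16005/23)² = 256160025/529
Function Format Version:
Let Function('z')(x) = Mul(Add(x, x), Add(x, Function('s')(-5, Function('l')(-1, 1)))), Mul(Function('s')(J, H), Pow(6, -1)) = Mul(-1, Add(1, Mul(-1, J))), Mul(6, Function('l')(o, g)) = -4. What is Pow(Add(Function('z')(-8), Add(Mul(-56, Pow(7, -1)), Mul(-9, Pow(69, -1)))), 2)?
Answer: Rational(256160025, 529) ≈ 4.8423e+5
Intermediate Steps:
Function('l')(o, g) = Rational(-2, 3) (Function('l')(o, g) = Mul(Rational(1, 6), -4) = Rational(-2, 3))
Function('s')(J, H) = Add(-6, Mul(6, J)) (Function('s')(J, H) = Mul(6, Mul(-1, Add(1, Mul(-1, J)))) = Mul(6, Add(-1, J)) = Add(-6, Mul(6, J)))
Function('z')(x) = Mul(2, x, Add(-36, x)) (Function('z')(x) = Mul(Add(x, x), Add(x, Add(-6, Mul(6, -5)))) = Mul(Mul(2, x), Add(x, Add(-6, -30))) = Mul(Mul(2, x), Add(x, -36)) = Mul(Mul(2, x), Add(-36, x)) = Mul(2, x, Add(-36, x)))
Pow(Add(Function('z')(-8), Add(Mul(-56, Pow(7, -1)), Mul(-9, Pow(69, -1)))), 2) = Pow(Add(Mul(2, -8, Add(-36, -8)), Add(Mul(-56, Pow(7, -1)), Mul(-9, Pow(69, -1)))), 2) = Pow(Add(Mul(2, -8, -44), Add(Mul(-56, Rational(1, 7)), Mul(-9, Rational(1, 69)))), 2) = Pow(Add(704, Add(-8, Rational(-3, 23))), 2) = Pow(Add(704, Rational(-187, 23)), 2) = Pow(Rational(16005, 23), 2) = Rational(256160025, 529)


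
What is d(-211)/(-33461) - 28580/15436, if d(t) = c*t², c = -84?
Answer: 14192670431/129125999 ≈ 109.91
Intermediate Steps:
d(t) = -84*t²
d(-211)/(-33461) - 28580/15436 = -84*(-211)²/(-33461) - 28580/15436 = -84*44521*(-1/33461) - 28580*1/15436 = -3739764*(-1/33461) - 7145/3859 = 3739764/33461 - 7145/3859 = 14192670431/129125999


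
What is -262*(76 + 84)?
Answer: -41920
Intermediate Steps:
-262*(76 + 84) = -262*160 = -41920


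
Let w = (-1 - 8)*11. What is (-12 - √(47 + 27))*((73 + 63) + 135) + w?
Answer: -3351 - 271*√74 ≈ -5682.2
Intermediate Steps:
w = -99 (w = -9*11 = -99)
(-12 - √(47 + 27))*((73 + 63) + 135) + w = (-12 - √(47 + 27))*((73 + 63) + 135) - 99 = (-12 - √74)*(136 + 135) - 99 = (-12 - √74)*271 - 99 = (-3252 - 271*√74) - 99 = -3351 - 271*√74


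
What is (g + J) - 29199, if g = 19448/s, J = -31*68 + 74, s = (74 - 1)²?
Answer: -166421209/5329 ≈ -31229.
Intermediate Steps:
s = 5329 (s = 73² = 5329)
J = -2034 (J = -2108 + 74 = -2034)
g = 19448/5329 ≈ 3.6495
(g + J) - 29199 = (19448/5329 - 2034) - 29199 = -10819738/5329 - 29199 = -166421209/5329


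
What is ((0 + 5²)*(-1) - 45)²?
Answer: 4900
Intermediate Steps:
((0 + 5²)*(-1) - 45)² = ((0 + 25)*(-1) - 45)² = (25*(-1) - 45)² = (-25 - 45)² = (-70)² = 4900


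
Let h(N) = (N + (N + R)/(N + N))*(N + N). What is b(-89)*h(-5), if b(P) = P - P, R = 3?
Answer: 0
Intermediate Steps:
h(N) = 2*N*(N + (3 + N)/(2*N)) (h(N) = (N + (N + 3)/(N + N))*(N + N) = (N + (3 + N)/((2*N)))*(2*N) = (N + (3 + N)*(1/(2*N)))*(2*N) = (N + (3 + N)/(2*N))*(2*N) = 2*N*(N + (3 + N)/(2*N)))
b(P) = 0
b(-89)*h(-5) = 0*(3 - 5 + 2*(-5)²) = 0*(3 - 5 + 2*25) = 0*(3 - 5 + 50) = 0*48 = 0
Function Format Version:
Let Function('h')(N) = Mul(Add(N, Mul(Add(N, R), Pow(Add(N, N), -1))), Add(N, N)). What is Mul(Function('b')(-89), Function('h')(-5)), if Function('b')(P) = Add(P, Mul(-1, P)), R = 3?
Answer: 0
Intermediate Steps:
Function('h')(N) = Mul(2, N, Add(N, Mul(Rational(1, 2), Pow(N, -1), Add(3, N)))) (Function('h')(N) = Mul(Add(N, Mul(Add(N, 3), Pow(Add(N, N), -1))), Add(N, N)) = Mul(Add(N, Mul(Add(3, N), Pow(Mul(2, N), -1))), Mul(2, N)) = Mul(Add(N, Mul(Add(3, N), Mul(Rational(1, 2), Pow(N, -1)))), Mul(2, N)) = Mul(Add(N, Mul(Rational(1, 2), Pow(N, -1), Add(3, N))), Mul(2, N)) = Mul(2, N, Add(N, Mul(Rational(1, 2), Pow(N, -1), Add(3, N)))))
Function('b')(P) = 0
Mul(Function('b')(-89), Function('h')(-5)) = Mul(0, Add(3, -5, Mul(2, Pow(-5, 2)))) = Mul(0, Add(3, -5, Mul(2, 25))) = Mul(0, Add(3, -5, 50)) = Mul(0, 48) = 0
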